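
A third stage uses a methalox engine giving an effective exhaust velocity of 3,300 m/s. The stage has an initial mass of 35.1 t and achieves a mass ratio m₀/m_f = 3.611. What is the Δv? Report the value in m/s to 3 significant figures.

Using Δv = v_e ln(m₀/m_f): Δv = v_e · ln(3.611) = 3300.0 × 1.2840 ≈ 4237.1 m/s.

Δv ≈ 4240 m/s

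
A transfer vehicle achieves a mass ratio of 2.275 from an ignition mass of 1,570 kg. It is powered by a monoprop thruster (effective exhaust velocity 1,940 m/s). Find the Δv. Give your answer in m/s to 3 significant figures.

Δv ≈ 1590 m/s

By the Tsiolkovsky rocket equation, Δv = v_e · ln(2.275) = 1940.0 × 0.8220 ≈ 1594.6 m/s.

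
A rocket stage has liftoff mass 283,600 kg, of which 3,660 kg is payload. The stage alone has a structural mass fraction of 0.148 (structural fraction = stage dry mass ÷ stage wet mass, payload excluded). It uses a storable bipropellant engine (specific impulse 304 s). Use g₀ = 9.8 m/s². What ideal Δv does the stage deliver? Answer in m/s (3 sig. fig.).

Δv ≈ 5480 m/s

Stage wet mass = m₀ − payload = 283,600 − 3,660 = 279,940 kg.
Stage dry mass = ε × stage wet mass = 0.148 × 279,940 = 41,431.1 kg.
Burnout mass m_f = stage dry + payload = 41,431.1 + 3,660 = 45,091.1 kg.
v_e = Isp · g₀ = 304 × 9.8 = 2979.2 m/s.
By the Tsiolkovsky rocket equation, Δv = v_e · ln(283,600/45,091.1) = 2979.2 × ln(6.289) = 2979.2 × 1.8389 ≈ 5478 m/s.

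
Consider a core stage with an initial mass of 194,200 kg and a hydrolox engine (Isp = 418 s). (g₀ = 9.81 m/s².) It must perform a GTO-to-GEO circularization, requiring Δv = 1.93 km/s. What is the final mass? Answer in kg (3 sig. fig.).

v_e = Isp · g₀ = 418 × 9.81 = 4100.6 m/s.
From the ideal rocket equation, m₀/m_f = exp(Δv / v_e) = exp(1930 / 4100.6) = exp(0.4707) = 1.6011.
m_f = m₀ / 1.6011 = 194,200 / 1.6011 = 121,292 kg.

final mass ≈ 121000 kg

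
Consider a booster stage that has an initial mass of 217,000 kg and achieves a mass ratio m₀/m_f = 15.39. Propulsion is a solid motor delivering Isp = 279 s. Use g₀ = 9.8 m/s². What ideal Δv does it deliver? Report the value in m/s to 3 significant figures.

Δv ≈ 7470 m/s

v_e = Isp · g₀ = 279 × 9.8 = 2734.2 m/s.
From the ideal rocket equation, Δv = v_e · ln(15.39) = 2734.2 × 2.7337 ≈ 7474.5 m/s.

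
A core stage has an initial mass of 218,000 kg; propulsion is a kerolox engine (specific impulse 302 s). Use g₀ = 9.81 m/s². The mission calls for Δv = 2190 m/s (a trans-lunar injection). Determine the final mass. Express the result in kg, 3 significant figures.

final mass ≈ 104000 kg

v_e = Isp · g₀ = 302 × 9.81 = 2962.6 m/s.
By the Tsiolkovsky rocket equation, m₀/m_f = exp(Δv / v_e) = exp(2190 / 2962.6) = exp(0.7392) = 2.0943.
m_f = m₀ / 2.0943 = 218,000 / 2.0943 = 104,092 kg.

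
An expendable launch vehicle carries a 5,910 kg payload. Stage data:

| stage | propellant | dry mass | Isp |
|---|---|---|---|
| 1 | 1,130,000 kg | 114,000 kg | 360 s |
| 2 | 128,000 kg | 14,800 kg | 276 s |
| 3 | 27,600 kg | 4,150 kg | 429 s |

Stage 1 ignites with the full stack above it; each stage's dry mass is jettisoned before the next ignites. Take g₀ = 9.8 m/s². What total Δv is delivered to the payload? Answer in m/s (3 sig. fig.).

Ignition mass of stage 1 = 1,130,000+114,000 + 128,000+14,800 + 27,600+4,150 + 5,910 = 1,424,460 kg.
Stage 1: m₀ = 1,424,460 kg, m_f = 1,424,460 − 1,130,000 = 294,460 kg; Δv = 360×9.8×ln(4.838) = 3528.0×1.5764 ≈ 5562 m/s.
Stage 2: m₀ = 180,460 kg, m_f = 180,460 − 128,000 = 52,460 kg; Δv = 276×9.8×ln(3.44) = 2704.8×1.2355 ≈ 3342 m/s.
Stage 3: m₀ = 37,660 kg, m_f = 37,660 − 27,600 = 10,060 kg; Δv = 429×9.8×ln(3.744) = 4204.2×1.3200 ≈ 5550 m/s.
Total Δv = 5562 + 3342 + 5550 = 14454 m/s.

Δv ≈ 14500 m/s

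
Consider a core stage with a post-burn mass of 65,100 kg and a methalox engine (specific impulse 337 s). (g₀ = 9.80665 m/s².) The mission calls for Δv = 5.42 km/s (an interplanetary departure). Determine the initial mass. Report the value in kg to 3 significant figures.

v_e = Isp · g₀ = 337 × 9.80665 = 3304.8 m/s.
Using Δv = v_e ln(m₀/m_f): m₀/m_f = exp(Δv / v_e) = exp(5420 / 3304.8) = exp(1.6400) = 5.1553.
m₀ = m_f × 5.1553 = 65,100 × 5.1553 = 335,610 kg.

initial mass ≈ 336000 kg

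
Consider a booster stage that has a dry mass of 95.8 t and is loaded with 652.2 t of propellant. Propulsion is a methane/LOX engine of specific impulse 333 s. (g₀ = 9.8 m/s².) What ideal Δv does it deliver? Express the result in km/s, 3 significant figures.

Δv ≈ 6.71 km/s

v_e = Isp · g₀ = 333 × 9.8 = 3263.4 m/s.
m₀ = m_dry + m_prop = 95.8 + 652.2 = 748 t.
Rocket equation: Δv = v_e · ln(m₀/m_f) = 3263.4 × ln(7.808) = 3263.4 × 2.0551 ≈ 6706.7 m/s.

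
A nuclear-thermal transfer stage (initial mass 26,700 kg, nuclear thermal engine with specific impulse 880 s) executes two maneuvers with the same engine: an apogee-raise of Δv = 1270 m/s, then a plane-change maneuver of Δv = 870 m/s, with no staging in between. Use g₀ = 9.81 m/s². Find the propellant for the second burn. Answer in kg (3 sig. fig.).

v_e = Isp · g₀ = 880 × 9.81 = 8632.8 m/s.
After the first burn: m = 26700 × exp(−1270/8632.8) = 26700 × 0.86320 = 23,047.4 kg.
After the second burn: m = 23,047.4 × exp(−870/8632.8) = 23,047.4 × 0.90413 = 20,837.8 kg.
Second-burn propellant = 23,047.4 − 20,837.8 = 2,209.6 kg.

propellant for the second burn ≈ 2210 kg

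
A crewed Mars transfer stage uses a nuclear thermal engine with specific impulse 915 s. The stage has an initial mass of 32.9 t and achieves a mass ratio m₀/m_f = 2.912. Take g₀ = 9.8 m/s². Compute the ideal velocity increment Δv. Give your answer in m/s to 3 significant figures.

Δv ≈ 9580 m/s

v_e = Isp · g₀ = 915 × 9.8 = 8967.0 m/s.
Δv = v_e · ln(2.912) = 8967.0 × 1.0688 ≈ 9584.3 m/s.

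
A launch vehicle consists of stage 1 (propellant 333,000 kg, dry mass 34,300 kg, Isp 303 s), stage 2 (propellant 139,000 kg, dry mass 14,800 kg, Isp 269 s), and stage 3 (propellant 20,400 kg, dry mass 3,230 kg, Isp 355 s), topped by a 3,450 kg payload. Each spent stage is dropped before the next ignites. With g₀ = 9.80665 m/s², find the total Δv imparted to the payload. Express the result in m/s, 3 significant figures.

Ignition mass of stage 1 = 333,000+34,300 + 139,000+14,800 + 20,400+3,230 + 3,450 = 548,180 kg.
Stage 1: m₀ = 548,180 kg, m_f = 548,180 − 333,000 = 215,180 kg; Δv = 303×9.80665×ln(2.548) = 2971.4×0.9351 ≈ 2779 m/s.
Stage 2: m₀ = 180,880 kg, m_f = 180,880 − 139,000 = 41,880 kg; Δv = 269×9.80665×ln(4.319) = 2638.0×1.4630 ≈ 3859 m/s.
Stage 3: m₀ = 27,080 kg, m_f = 27,080 − 20,400 = 6,680 kg; Δv = 355×9.80665×ln(4.054) = 3481.4×1.3997 ≈ 4873 m/s.
Total Δv = 2779 + 3859 + 4873 = 11511 m/s.

Δv ≈ 11500 m/s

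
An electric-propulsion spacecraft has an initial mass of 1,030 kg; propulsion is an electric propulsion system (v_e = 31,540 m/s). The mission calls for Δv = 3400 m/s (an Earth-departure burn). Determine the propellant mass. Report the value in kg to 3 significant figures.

propellant mass ≈ 105 kg

m₀/m_f = exp(Δv / v_e) = exp(3400 / 31540.0) = exp(0.1078) = 1.1138.
m_f = 1,030 / 1.1138 = 924.762 kg, so propellant = m₀ − m_f = 1,030 − 924.762 = 105.238 kg.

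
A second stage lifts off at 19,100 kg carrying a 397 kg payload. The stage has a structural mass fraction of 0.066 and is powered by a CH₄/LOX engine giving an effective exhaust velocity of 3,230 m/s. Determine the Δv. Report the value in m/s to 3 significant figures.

Δv ≈ 7950 m/s

Stage wet mass = m₀ − payload = 19,100 − 397 = 18,703 kg.
Stage dry mass = ε × stage wet mass = 0.066 × 18,703 = 1,234.4 kg.
Burnout mass m_f = stage dry + payload = 1,234.4 + 397 = 1,631.4 kg.
Δv = v_e · ln(19,100/1,631.4) = 3230.0 × ln(11.71) = 3230.0 × 2.4602 ≈ 7947 m/s.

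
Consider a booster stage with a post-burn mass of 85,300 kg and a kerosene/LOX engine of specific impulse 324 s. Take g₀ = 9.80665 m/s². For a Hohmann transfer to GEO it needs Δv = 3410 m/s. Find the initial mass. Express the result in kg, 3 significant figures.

initial mass ≈ 249000 kg

v_e = Isp · g₀ = 324 × 9.80665 = 3177.4 m/s.
From the ideal rocket equation, m₀/m_f = exp(Δv / v_e) = exp(3410 / 3177.4) = exp(1.0732) = 2.9248.
m₀ = m_f × 2.9248 = 85,300 × 2.9248 = 249,485 kg.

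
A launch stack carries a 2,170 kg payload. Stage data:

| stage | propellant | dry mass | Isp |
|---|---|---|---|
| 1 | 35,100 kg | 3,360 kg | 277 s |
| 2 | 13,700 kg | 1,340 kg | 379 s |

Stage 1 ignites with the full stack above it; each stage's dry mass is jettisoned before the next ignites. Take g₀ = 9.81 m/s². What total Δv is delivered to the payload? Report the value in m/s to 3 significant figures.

Ignition mass of stage 1 = 35,100+3,360 + 13,700+1,340 + 2,170 = 55,670 kg.
Stage 1: m₀ = 55,670 kg, m_f = 55,670 − 35,100 = 20,570 kg; Δv = 277×9.81×ln(2.706) = 2717.4×0.9956 ≈ 2705 m/s.
Stage 2: m₀ = 17,210 kg, m_f = 17,210 − 13,700 = 3,510 kg; Δv = 379×9.81×ln(4.903) = 3718.0×1.5899 ≈ 5911 m/s.
Total Δv = 2705 + 5911 = 8616 m/s.

Δv ≈ 8620 m/s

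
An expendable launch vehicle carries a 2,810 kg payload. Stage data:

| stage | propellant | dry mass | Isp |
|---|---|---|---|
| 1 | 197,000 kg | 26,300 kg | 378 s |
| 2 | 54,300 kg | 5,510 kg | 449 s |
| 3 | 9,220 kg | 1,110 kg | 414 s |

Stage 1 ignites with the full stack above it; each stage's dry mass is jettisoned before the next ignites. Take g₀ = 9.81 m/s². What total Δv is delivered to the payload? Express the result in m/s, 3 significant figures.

Ignition mass of stage 1 = 197,000+26,300 + 54,300+5,510 + 9,220+1,110 + 2,810 = 296,250 kg.
Stage 1: m₀ = 296,250 kg, m_f = 296,250 − 197,000 = 99,250 kg; Δv = 378×9.81×ln(2.985) = 3708.2×1.0936 ≈ 4055 m/s.
Stage 2: m₀ = 72,950 kg, m_f = 72,950 − 54,300 = 18,650 kg; Δv = 449×9.81×ln(3.912) = 4404.7×1.3639 ≈ 6008 m/s.
Stage 3: m₀ = 13,140 kg, m_f = 13,140 − 9,220 = 3,920 kg; Δv = 414×9.81×ln(3.352) = 4061.3×1.2096 ≈ 4912 m/s.
Total Δv = 4055 + 6008 + 4912 = 14975 m/s.

Δv ≈ 15000 m/s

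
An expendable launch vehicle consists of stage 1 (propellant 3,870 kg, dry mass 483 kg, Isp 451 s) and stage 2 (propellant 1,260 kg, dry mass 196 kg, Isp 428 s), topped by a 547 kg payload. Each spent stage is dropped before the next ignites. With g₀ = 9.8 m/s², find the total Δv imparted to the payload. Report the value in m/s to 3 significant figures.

Δv ≈ 8310 m/s

Ignition mass of stage 1 = 3,870+483 + 1,260+196 + 547 = 6,356 kg.
Stage 1: m₀ = 6,356 kg, m_f = 6,356 − 3,870 = 2,486 kg; Δv = 451×9.8×ln(2.557) = 4419.8×0.9387 ≈ 4149 m/s.
Stage 2: m₀ = 2,003 kg, m_f = 2,003 − 1,260 = 743 kg; Δv = 428×9.8×ln(2.696) = 4194.4×0.9917 ≈ 4160 m/s.
Total Δv = 4149 + 4160 = 8309 m/s.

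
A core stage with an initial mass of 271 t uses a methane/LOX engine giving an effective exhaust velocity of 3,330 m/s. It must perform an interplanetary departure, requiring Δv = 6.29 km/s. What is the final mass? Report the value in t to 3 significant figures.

final mass ≈ 41.0 t

Rocket equation: m₀/m_f = exp(Δv / v_e) = exp(6290 / 3330.0) = exp(1.8889) = 6.6120.
m_f = m₀ / 6.6120 = 271 / 6.6120 = 40.9861 t.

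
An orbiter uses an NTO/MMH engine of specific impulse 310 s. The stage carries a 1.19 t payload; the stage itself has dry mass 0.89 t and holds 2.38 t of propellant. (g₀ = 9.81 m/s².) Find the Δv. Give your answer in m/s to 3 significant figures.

Δv ≈ 2320 m/s

v_e = Isp · g₀ = 310 × 9.81 = 3041.1 m/s.
m₀ = payload + dry + propellant = 1.19 + 0.89 + 2.38 = 4.46 t.
m_f = payload + dry = 1.19 + 0.89 = 2.08 t.
Δv = v_e · ln(m₀/m_f) = 3041.1 × ln(2.144) = 3041.1 × 0.7628 ≈ 2319.7 m/s.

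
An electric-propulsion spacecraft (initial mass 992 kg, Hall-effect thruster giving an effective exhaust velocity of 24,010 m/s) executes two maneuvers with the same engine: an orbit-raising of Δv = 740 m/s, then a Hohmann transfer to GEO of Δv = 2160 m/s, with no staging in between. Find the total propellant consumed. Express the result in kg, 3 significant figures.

After the first burn: m = 992 × exp(−740/24010.0) = 992 × 0.96965 = 961.893 kg.
After the second burn: m = 961.893 × exp(−2160/24010.0) = 961.893 × 0.91397 = 879.141 kg.
Total propellant = m₀ − m_final = 992 − 879.141 = 112.859 kg.

total propellant consumed ≈ 113 kg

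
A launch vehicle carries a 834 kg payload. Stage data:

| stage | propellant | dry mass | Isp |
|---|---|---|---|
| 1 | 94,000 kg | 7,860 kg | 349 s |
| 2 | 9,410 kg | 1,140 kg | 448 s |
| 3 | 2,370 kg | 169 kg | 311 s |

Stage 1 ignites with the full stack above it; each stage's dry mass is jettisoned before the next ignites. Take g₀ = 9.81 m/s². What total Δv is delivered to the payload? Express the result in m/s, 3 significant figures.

Δv ≈ 14400 m/s

Ignition mass of stage 1 = 94,000+7,860 + 9,410+1,140 + 2,370+169 + 834 = 115,783 kg.
Stage 1: m₀ = 115,783 kg, m_f = 115,783 − 94,000 = 21,783 kg; Δv = 349×9.81×ln(5.315) = 3423.7×1.6706 ≈ 5720 m/s.
Stage 2: m₀ = 13,923 kg, m_f = 13,923 − 9,410 = 4,513 kg; Δv = 448×9.81×ln(3.085) = 4394.9×1.1266 ≈ 4951 m/s.
Stage 3: m₀ = 3,373 kg, m_f = 3,373 − 2,370 = 1,003 kg; Δv = 311×9.81×ln(3.363) = 3050.9×1.2128 ≈ 3700 m/s.
Total Δv = 5720 + 4951 + 3700 = 14371 m/s.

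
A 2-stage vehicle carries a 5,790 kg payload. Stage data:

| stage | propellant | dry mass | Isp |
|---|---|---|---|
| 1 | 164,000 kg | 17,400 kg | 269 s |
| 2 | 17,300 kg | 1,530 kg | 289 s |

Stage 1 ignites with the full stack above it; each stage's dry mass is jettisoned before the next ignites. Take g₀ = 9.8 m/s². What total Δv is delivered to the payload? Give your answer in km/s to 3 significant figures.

Δv ≈ 7.63 km/s

Ignition mass of stage 1 = 164,000+17,400 + 17,300+1,530 + 5,790 = 206,020 kg.
Stage 1: m₀ = 206,020 kg, m_f = 206,020 − 164,000 = 42,020 kg; Δv = 269×9.8×ln(4.903) = 2636.2×1.5898 ≈ 4191 m/s.
Stage 2: m₀ = 24,620 kg, m_f = 24,620 − 17,300 = 7,320 kg; Δv = 289×9.8×ln(3.363) = 2832.2×1.2129 ≈ 3435 m/s.
Total Δv = 4191 + 3435 = 7626 m/s.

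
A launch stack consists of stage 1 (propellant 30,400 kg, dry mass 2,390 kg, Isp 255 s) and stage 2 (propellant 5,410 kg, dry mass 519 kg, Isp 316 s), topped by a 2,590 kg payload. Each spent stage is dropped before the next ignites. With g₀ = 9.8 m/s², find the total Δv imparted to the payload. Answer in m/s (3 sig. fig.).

Ignition mass of stage 1 = 30,400+2,390 + 5,410+519 + 2,590 = 41,309 kg.
Stage 1: m₀ = 41,309 kg, m_f = 41,309 − 30,400 = 10,909 kg; Δv = 255×9.8×ln(3.787) = 2499.0×1.3315 ≈ 3327 m/s.
Stage 2: m₀ = 8,519 kg, m_f = 8,519 − 5,410 = 3,109 kg; Δv = 316×9.8×ln(2.74) = 3096.8×1.0080 ≈ 3122 m/s.
Total Δv = 3327 + 3122 = 6449 m/s.

Δv ≈ 6450 m/s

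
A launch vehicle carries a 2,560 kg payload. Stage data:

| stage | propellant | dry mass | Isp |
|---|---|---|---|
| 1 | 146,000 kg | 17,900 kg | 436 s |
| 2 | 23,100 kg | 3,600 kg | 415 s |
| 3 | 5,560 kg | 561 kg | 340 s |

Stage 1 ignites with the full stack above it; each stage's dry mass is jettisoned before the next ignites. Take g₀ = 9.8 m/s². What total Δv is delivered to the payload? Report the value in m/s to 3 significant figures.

Ignition mass of stage 1 = 146,000+17,900 + 23,100+3,600 + 5,560+561 + 2,560 = 199,281 kg.
Stage 1: m₀ = 199,281 kg, m_f = 199,281 − 146,000 = 53,281 kg; Δv = 436×9.8×ln(3.74) = 4272.8×1.3191 ≈ 5636 m/s.
Stage 2: m₀ = 35,381 kg, m_f = 35,381 − 23,100 = 12,281 kg; Δv = 415×9.8×ln(2.881) = 4067.0×1.0581 ≈ 4303 m/s.
Stage 3: m₀ = 8,681 kg, m_f = 8,681 − 5,560 = 3,121 kg; Δv = 340×9.8×ln(2.781) = 3332.0×1.0230 ≈ 3409 m/s.
Total Δv = 5636 + 4303 + 3409 = 13348 m/s.

Δv ≈ 13300 m/s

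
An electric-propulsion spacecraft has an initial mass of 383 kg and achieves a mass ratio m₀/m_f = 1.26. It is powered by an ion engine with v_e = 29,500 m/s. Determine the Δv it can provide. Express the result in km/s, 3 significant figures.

Δv ≈ 6.82 km/s

Using Δv = v_e ln(m₀/m_f): Δv = v_e · ln(1.26) = 29500.0 × 0.2311 ≈ 6817.8 m/s.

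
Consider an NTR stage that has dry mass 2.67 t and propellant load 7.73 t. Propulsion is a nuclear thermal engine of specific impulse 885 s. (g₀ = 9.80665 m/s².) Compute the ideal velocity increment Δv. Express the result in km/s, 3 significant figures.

v_e = Isp · g₀ = 885 × 9.80665 = 8678.9 m/s.
m₀ = m_dry + m_prop = 2.67 + 7.73 = 10.4 t.
Rocket equation: Δv = v_e · ln(m₀/m_f) = 8678.9 × ln(3.895) = 8678.9 × 1.3597 ≈ 11800.9 m/s.

Δv ≈ 11.8 km/s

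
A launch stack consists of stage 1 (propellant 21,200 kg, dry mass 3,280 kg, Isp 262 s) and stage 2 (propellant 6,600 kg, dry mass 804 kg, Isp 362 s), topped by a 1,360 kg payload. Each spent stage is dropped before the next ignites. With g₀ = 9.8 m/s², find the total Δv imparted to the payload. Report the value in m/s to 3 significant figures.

Ignition mass of stage 1 = 21,200+3,280 + 6,600+804 + 1,360 = 33,244 kg.
Stage 1: m₀ = 33,244 kg, m_f = 33,244 − 21,200 = 12,044 kg; Δv = 262×9.8×ln(2.76) = 2567.6×1.0153 ≈ 2607 m/s.
Stage 2: m₀ = 8,764 kg, m_f = 8,764 − 6,600 = 2,164 kg; Δv = 362×9.8×ln(4.05) = 3547.6×1.3987 ≈ 4962 m/s.
Total Δv = 2607 + 4962 = 7569 m/s.

Δv ≈ 7570 m/s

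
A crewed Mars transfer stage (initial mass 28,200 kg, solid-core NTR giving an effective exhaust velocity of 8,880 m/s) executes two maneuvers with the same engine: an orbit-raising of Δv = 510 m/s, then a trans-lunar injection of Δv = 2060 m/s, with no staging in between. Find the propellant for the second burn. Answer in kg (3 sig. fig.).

After the first burn: m = 28200 × exp(−510/8880.0) = 28200 × 0.94419 = 26,626.2 kg.
After the second burn: m = 26,626.2 × exp(−2060/8880.0) = 26,626.2 × 0.79296 = 21,113.5 kg.
Second-burn propellant = 26,626.2 − 21,113.5 = 5,512.7 kg.

propellant for the second burn ≈ 5510 kg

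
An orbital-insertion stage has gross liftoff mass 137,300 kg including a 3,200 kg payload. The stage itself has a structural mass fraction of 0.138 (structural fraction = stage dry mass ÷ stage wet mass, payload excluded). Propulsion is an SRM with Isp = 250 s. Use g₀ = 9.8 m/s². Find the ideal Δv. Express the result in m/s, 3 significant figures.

Δv ≈ 4520 m/s

Stage wet mass = m₀ − payload = 137,300 − 3,200 = 134,100 kg.
Stage dry mass = ε × stage wet mass = 0.138 × 134,100 = 18,505.8 kg.
Burnout mass m_f = stage dry + payload = 18,505.8 + 3,200 = 21,705.8 kg.
v_e = Isp · g₀ = 250 × 9.8 = 2450.0 m/s.
Using Δv = v_e ln(m₀/m_f): Δv = v_e · ln(137,300/21,705.8) = 2450.0 × ln(6.325) = 2450.0 × 1.8446 ≈ 4519 m/s.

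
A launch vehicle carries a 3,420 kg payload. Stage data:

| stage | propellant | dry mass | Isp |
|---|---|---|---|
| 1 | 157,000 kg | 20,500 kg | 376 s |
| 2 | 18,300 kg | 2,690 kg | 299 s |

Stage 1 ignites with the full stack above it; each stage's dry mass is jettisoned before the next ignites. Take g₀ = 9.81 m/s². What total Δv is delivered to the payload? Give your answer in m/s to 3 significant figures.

Ignition mass of stage 1 = 157,000+20,500 + 18,300+2,690 + 3,420 = 201,910 kg.
Stage 1: m₀ = 201,910 kg, m_f = 201,910 − 157,000 = 44,910 kg; Δv = 376×9.81×ln(4.496) = 3688.6×1.5032 ≈ 5545 m/s.
Stage 2: m₀ = 24,410 kg, m_f = 24,410 − 18,300 = 6,110 kg; Δv = 299×9.81×ln(3.995) = 2933.2×1.3851 ≈ 4063 m/s.
Total Δv = 5545 + 4063 = 9608 m/s.

Δv ≈ 9610 m/s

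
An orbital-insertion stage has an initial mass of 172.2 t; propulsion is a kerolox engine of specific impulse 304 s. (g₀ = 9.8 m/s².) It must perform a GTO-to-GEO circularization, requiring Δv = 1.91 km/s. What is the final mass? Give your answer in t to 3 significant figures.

v_e = Isp · g₀ = 304 × 9.8 = 2979.2 m/s.
Rocket equation: m₀/m_f = exp(Δv / v_e) = exp(1910 / 2979.2) = exp(0.6411) = 1.8986.
m_f = m₀ / 1.8986 = 172.2 / 1.8986 = 90.6984 t.

final mass ≈ 90.7 t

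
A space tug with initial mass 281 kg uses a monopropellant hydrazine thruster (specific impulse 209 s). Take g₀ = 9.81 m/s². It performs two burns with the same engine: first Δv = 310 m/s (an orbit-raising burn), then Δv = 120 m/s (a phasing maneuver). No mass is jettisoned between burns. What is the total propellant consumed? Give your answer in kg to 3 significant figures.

total propellant consumed ≈ 53.2 kg

v_e = Isp · g₀ = 209 × 9.81 = 2050.3 m/s.
After the first burn: m = 281 × exp(−310/2050.3) = 281 × 0.85968 = 241.57 kg.
After the second burn: m = 241.57 × exp(−120/2050.3) = 241.57 × 0.94315 = 227.837 kg.
Total propellant = m₀ − m_final = 281 − 227.837 = 53.163 kg.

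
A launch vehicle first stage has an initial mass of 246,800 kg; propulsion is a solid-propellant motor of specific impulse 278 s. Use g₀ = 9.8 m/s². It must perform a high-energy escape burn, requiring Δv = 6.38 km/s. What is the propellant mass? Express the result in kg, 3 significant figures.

v_e = Isp · g₀ = 278 × 9.8 = 2724.4 m/s.
m₀/m_f = exp(Δv / v_e) = exp(6380 / 2724.4) = exp(2.3418) = 10.3999.
m_f = 246,800 / 10.3999 = 23,731 kg, so propellant = m₀ − m_f = 246,800 − 23,731 = 223,069 kg.

propellant mass ≈ 223000 kg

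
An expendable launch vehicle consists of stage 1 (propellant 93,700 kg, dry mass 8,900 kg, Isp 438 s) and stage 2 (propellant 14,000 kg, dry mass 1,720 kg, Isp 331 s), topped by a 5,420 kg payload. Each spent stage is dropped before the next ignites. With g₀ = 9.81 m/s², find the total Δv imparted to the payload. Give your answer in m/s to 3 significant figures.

Ignition mass of stage 1 = 93,700+8,900 + 14,000+1,720 + 5,420 = 123,740 kg.
Stage 1: m₀ = 123,740 kg, m_f = 123,740 − 93,700 = 30,040 kg; Δv = 438×9.81×ln(4.119) = 4296.8×1.4157 ≈ 6083 m/s.
Stage 2: m₀ = 21,140 kg, m_f = 21,140 − 14,000 = 7,140 kg; Δv = 331×9.81×ln(2.961) = 3247.1×1.0855 ≈ 3525 m/s.
Total Δv = 6083 + 3525 = 9608 m/s.

Δv ≈ 9610 m/s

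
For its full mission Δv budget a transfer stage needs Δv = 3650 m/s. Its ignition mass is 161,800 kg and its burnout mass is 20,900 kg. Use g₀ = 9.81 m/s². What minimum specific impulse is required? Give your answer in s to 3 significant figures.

ln(m₀/m_f) = ln(161800/20900) = ln(7.742) = 2.0466.
By the Tsiolkovsky rocket equation, v_e = Δv / ln(m₀/m_f) = 3650 / 2.0466 = 1783.4 m/s.
Isp = v_e / g₀ = 1783.4 / 9.81 = 181.8 s.

Isp ≈ 182 s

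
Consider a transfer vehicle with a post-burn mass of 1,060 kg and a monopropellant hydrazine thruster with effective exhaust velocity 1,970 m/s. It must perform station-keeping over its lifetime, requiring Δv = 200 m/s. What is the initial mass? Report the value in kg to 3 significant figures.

m₀/m_f = exp(Δv / v_e) = exp(200 / 1970.0) = exp(0.1015) = 1.1069.
m₀ = m_f × 1.1069 = 1,060 × 1.1069 = 1,173.31 kg.

initial mass ≈ 1170 kg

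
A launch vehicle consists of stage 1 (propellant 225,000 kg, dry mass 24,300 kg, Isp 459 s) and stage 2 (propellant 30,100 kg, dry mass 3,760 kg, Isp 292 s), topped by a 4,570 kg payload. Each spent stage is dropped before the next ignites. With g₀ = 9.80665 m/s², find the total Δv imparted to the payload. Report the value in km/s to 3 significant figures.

Δv ≈ 11.2 km/s

Ignition mass of stage 1 = 225,000+24,300 + 30,100+3,760 + 4,570 = 287,730 kg.
Stage 1: m₀ = 287,730 kg, m_f = 287,730 − 225,000 = 62,730 kg; Δv = 459×9.80665×ln(4.587) = 4501.3×1.5232 ≈ 6856 m/s.
Stage 2: m₀ = 38,430 kg, m_f = 38,430 − 30,100 = 8,330 kg; Δv = 292×9.80665×ln(4.613) = 2863.5×1.5290 ≈ 4378 m/s.
Total Δv = 6856 + 4378 = 11234 m/s.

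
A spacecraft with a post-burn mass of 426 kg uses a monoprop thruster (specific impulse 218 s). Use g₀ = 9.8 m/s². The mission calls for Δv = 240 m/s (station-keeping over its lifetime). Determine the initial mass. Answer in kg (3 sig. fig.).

initial mass ≈ 477 kg

v_e = Isp · g₀ = 218 × 9.8 = 2136.4 m/s.
Using Δv = v_e ln(m₀/m_f): m₀/m_f = exp(Δv / v_e) = exp(240 / 2136.4) = exp(0.1123) = 1.1189.
m₀ = m_f × 1.1189 = 426 × 1.1189 = 476.651 kg.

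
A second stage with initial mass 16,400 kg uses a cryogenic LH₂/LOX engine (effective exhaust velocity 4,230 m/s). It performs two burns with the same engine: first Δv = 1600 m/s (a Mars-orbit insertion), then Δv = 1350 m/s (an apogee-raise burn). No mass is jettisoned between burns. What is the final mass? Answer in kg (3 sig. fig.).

final mass ≈ 8170 kg

After the first burn: m = 16400 × exp(−1600/4230.0) = 16400 × 0.68506 = 11,235 kg.
After the second burn: m = 11,235 × exp(−1350/4230.0) = 11,235 × 0.72677 = 8,165.26 kg.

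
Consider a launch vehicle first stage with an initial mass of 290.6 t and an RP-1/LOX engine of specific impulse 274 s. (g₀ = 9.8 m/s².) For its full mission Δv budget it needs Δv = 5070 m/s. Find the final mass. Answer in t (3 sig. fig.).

final mass ≈ 44.0 t

v_e = Isp · g₀ = 274 × 9.8 = 2685.2 m/s.
By the Tsiolkovsky rocket equation, m₀/m_f = exp(Δv / v_e) = exp(5070 / 2685.2) = exp(1.8881) = 6.6070.
m_f = m₀ / 6.6070 = 290.6 / 6.6070 = 43.9837 t.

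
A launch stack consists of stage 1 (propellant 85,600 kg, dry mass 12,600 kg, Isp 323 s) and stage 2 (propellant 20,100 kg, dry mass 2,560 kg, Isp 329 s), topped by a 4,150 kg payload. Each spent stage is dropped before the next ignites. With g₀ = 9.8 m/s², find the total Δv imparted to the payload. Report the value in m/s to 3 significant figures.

Ignition mass of stage 1 = 85,600+12,600 + 20,100+2,560 + 4,150 = 125,010 kg.
Stage 1: m₀ = 125,010 kg, m_f = 125,010 − 85,600 = 39,410 kg; Δv = 323×9.8×ln(3.172) = 3165.4×1.1544 ≈ 3654 m/s.
Stage 2: m₀ = 26,810 kg, m_f = 26,810 − 20,100 = 6,710 kg; Δv = 329×9.8×ln(3.996) = 3224.2×1.3852 ≈ 4466 m/s.
Total Δv = 3654 + 4466 = 8120 m/s.

Δv ≈ 8120 m/s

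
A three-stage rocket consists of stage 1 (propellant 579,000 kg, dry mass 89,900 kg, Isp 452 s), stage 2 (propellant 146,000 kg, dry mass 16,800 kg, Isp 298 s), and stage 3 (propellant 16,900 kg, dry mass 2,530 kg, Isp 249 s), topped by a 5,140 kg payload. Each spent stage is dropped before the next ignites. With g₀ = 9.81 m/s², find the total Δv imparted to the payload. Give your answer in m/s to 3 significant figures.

Ignition mass of stage 1 = 579,000+89,900 + 146,000+16,800 + 16,900+2,530 + 5,140 = 856,270 kg.
Stage 1: m₀ = 856,270 kg, m_f = 856,270 − 579,000 = 277,270 kg; Δv = 452×9.81×ln(3.088) = 4434.1×1.1276 ≈ 5000 m/s.
Stage 2: m₀ = 187,370 kg, m_f = 187,370 − 146,000 = 41,370 kg; Δv = 298×9.81×ln(4.529) = 2923.4×1.5105 ≈ 4416 m/s.
Stage 3: m₀ = 24,570 kg, m_f = 24,570 − 16,900 = 7,670 kg; Δv = 249×9.81×ln(3.203) = 2442.7×1.1642 ≈ 2844 m/s.
Total Δv = 5000 + 4416 + 2844 = 12260 m/s.

Δv ≈ 12300 m/s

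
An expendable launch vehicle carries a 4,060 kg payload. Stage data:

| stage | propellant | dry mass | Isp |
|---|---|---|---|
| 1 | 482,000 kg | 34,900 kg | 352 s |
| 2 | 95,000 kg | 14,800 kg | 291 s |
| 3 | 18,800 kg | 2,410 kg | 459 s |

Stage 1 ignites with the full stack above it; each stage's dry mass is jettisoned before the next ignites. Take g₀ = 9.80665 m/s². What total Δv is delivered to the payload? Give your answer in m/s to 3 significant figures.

Ignition mass of stage 1 = 482,000+34,900 + 95,000+14,800 + 18,800+2,410 + 4,060 = 651,970 kg.
Stage 1: m₀ = 651,970 kg, m_f = 651,970 − 482,000 = 169,970 kg; Δv = 352×9.80665×ln(3.836) = 3451.9×1.3444 ≈ 4641 m/s.
Stage 2: m₀ = 135,070 kg, m_f = 135,070 − 95,000 = 40,070 kg; Δv = 291×9.80665×ln(3.371) = 2853.7×1.2152 ≈ 3468 m/s.
Stage 3: m₀ = 25,270 kg, m_f = 25,270 − 18,800 = 6,470 kg; Δv = 459×9.80665×ln(3.906) = 4501.3×1.3624 ≈ 6133 m/s.
Total Δv = 4641 + 3468 + 6133 = 14242 m/s.

Δv ≈ 14200 m/s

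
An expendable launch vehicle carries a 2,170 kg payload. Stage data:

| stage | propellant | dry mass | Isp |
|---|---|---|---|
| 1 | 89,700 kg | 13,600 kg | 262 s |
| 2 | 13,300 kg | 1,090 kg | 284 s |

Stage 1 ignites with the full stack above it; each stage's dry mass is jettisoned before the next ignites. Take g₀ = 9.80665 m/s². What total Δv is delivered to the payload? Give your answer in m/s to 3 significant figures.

Ignition mass of stage 1 = 89,700+13,600 + 13,300+1,090 + 2,170 = 119,860 kg.
Stage 1: m₀ = 119,860 kg, m_f = 119,860 − 89,700 = 30,160 kg; Δv = 262×9.80665×ln(3.974) = 2569.3×1.3798 ≈ 3545 m/s.
Stage 2: m₀ = 16,560 kg, m_f = 16,560 − 13,300 = 3,260 kg; Δv = 284×9.80665×ln(5.08) = 2785.1×1.6253 ≈ 4527 m/s.
Total Δv = 3545 + 4527 = 8072 m/s.

Δv ≈ 8070 m/s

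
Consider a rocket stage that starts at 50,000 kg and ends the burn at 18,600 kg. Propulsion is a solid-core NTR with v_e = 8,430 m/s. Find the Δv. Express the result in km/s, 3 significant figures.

Δv ≈ 8.34 km/s

Δv = v_e · ln(m₀/m_f) = 8430.0 × ln(2.688) = 8430.0 × 0.9889 ≈ 8336.1 m/s.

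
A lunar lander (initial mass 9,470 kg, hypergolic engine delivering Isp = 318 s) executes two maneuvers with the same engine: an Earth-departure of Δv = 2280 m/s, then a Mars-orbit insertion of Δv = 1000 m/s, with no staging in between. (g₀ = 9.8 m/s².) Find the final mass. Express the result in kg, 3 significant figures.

final mass ≈ 3310 kg

v_e = Isp · g₀ = 318 × 9.8 = 3116.4 m/s.
After the first burn: m = 9470 × exp(−2280/3116.4) = 9470 × 0.48113 = 4,556.3 kg.
After the second burn: m = 4,556.3 × exp(−1000/3116.4) = 4,556.3 × 0.72551 = 3,305.64 kg.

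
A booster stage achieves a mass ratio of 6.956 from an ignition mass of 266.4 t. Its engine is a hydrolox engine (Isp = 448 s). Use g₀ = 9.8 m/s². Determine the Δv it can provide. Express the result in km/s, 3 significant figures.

Δv ≈ 8.52 km/s

v_e = Isp · g₀ = 448 × 9.8 = 4390.4 m/s.
From the ideal rocket equation, Δv = v_e · ln(6.956) = 4390.4 × 1.9396 ≈ 8515.6 m/s.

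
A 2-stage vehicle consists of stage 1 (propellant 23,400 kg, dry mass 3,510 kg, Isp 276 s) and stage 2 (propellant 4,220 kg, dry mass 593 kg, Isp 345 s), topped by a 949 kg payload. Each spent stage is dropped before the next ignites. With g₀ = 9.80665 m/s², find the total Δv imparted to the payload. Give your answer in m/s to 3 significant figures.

Ignition mass of stage 1 = 23,400+3,510 + 4,220+593 + 949 = 32,672 kg.
Stage 1: m₀ = 32,672 kg, m_f = 32,672 − 23,400 = 9,272 kg; Δv = 276×9.80665×ln(3.524) = 2706.6×1.2595 ≈ 3409 m/s.
Stage 2: m₀ = 5,762 kg, m_f = 5,762 − 4,220 = 1,542 kg; Δv = 345×9.80665×ln(3.737) = 3383.3×1.3182 ≈ 4460 m/s.
Total Δv = 3409 + 4460 = 7869 m/s.

Δv ≈ 7870 m/s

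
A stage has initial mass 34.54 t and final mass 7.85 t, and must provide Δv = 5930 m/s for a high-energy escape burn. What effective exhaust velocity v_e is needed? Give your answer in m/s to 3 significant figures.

v_e ≈ 4000 m/s

ln(m₀/m_f) = ln(34540/7850) = ln(4.4) = 1.4816.
By the Tsiolkovsky rocket equation, v_e = Δv / ln(m₀/m_f) = 5930 / 1.4816 = 4002.4 m/s.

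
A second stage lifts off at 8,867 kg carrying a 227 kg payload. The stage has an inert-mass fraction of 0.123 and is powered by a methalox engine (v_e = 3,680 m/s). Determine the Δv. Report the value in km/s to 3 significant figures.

Δv ≈ 7.09 km/s

Stage wet mass = m₀ − payload = 8,867 − 227 = 8,640 kg.
Stage dry mass = ε × stage wet mass = 0.123 × 8,640 = 1,062.72 kg.
Burnout mass m_f = stage dry + payload = 1,062.72 + 227 = 1,289.72 kg.
Using Δv = v_e ln(m₀/m_f): Δv = v_e · ln(8,867/1,289.72) = 3680.0 × ln(6.875) = 3680.0 × 1.9279 ≈ 7095 m/s.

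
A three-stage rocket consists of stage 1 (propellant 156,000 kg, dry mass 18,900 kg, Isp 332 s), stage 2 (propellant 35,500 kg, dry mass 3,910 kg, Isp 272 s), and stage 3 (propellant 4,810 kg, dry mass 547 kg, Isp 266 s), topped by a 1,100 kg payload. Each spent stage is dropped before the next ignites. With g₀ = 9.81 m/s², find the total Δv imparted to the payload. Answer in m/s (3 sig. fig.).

Δv ≈ 11500 m/s

Ignition mass of stage 1 = 156,000+18,900 + 35,500+3,910 + 4,810+547 + 1,100 = 220,767 kg.
Stage 1: m₀ = 220,767 kg, m_f = 220,767 − 156,000 = 64,767 kg; Δv = 332×9.81×ln(3.409) = 3256.9×1.2263 ≈ 3994 m/s.
Stage 2: m₀ = 45,867 kg, m_f = 45,867 − 35,500 = 10,367 kg; Δv = 272×9.81×ln(4.424) = 2668.3×1.4871 ≈ 3968 m/s.
Stage 3: m₀ = 6,457 kg, m_f = 6,457 − 4,810 = 1,647 kg; Δv = 266×9.81×ln(3.92) = 2609.5×1.3662 ≈ 3565 m/s.
Total Δv = 3994 + 3968 + 3565 = 11527 m/s.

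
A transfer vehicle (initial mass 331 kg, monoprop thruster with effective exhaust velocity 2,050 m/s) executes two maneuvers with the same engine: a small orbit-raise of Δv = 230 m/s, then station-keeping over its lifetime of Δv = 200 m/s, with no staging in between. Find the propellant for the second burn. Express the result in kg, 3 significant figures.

After the first burn: m = 331 × exp(−230/2050.0) = 331 × 0.89387 = 295.871 kg.
After the second burn: m = 295.871 × exp(−200/2050.0) = 295.871 × 0.90705 = 268.37 kg.
Second-burn propellant = 295.871 − 268.37 = 27.501 kg.

propellant for the second burn ≈ 27.5 kg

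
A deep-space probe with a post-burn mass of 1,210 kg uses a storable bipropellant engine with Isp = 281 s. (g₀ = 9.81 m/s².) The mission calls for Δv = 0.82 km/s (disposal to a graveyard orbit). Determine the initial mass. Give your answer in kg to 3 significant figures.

v_e = Isp · g₀ = 281 × 9.81 = 2756.6 m/s.
From the ideal rocket equation, m₀/m_f = exp(Δv / v_e) = exp(820 / 2756.6) = exp(0.2975) = 1.3464.
m₀ = m_f × 1.3464 = 1,210 × 1.3464 = 1,629.14 kg.

initial mass ≈ 1630 kg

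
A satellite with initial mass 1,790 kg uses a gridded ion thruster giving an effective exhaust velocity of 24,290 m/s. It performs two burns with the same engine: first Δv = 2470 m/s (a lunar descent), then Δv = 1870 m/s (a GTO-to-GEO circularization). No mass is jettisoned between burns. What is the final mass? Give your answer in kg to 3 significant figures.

After the first burn: m = 1790 × exp(−2470/24290.0) = 1790 × 0.90331 = 1,616.92 kg.
After the second burn: m = 1,616.92 × exp(−1870/24290.0) = 1,616.92 × 0.92590 = 1,497.11 kg.

final mass ≈ 1500 kg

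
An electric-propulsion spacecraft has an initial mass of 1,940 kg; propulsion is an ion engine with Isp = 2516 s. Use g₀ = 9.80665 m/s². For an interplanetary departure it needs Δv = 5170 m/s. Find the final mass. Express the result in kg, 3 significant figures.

final mass ≈ 1570 kg

v_e = Isp · g₀ = 2516 × 9.80665 = 24673.5 m/s.
Rocket equation: m₀/m_f = exp(Δv / v_e) = exp(5170 / 24673.5) = exp(0.2095) = 1.2331.
m_f = m₀ / 1.2331 = 1,940 / 1.2331 = 1,573.27 kg.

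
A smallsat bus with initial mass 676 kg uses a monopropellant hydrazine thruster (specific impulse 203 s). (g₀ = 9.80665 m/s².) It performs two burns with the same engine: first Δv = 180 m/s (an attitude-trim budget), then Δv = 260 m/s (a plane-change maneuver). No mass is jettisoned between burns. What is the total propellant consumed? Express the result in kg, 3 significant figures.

v_e = Isp · g₀ = 203 × 9.80665 = 1990.7 m/s.
After the first burn: m = 676 × exp(−180/1990.7) = 676 × 0.91355 = 617.56 kg.
After the second burn: m = 617.56 × exp(−260/1990.7) = 617.56 × 0.87757 = 541.952 kg.
Total propellant = m₀ − m_final = 676 − 541.952 = 134.048 kg.

total propellant consumed ≈ 134 kg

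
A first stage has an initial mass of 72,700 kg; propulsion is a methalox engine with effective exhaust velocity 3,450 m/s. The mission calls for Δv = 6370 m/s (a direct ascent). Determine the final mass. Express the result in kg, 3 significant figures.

Using Δv = v_e ln(m₀/m_f): m₀/m_f = exp(Δv / v_e) = exp(6370 / 3450.0) = exp(1.8464) = 6.3368.
m_f = m₀ / 6.3368 = 72,700 / 6.3368 = 11,472.7 kg.

final mass ≈ 11500 kg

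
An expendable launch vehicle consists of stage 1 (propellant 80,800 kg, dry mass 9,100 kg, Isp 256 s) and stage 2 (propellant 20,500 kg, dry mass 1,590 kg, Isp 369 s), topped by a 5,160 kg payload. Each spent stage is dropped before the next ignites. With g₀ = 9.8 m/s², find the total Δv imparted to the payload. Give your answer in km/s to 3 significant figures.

Δv ≈ 7.98 km/s

Ignition mass of stage 1 = 80,800+9,100 + 20,500+1,590 + 5,160 = 117,150 kg.
Stage 1: m₀ = 117,150 kg, m_f = 117,150 − 80,800 = 36,350 kg; Δv = 256×9.8×ln(3.223) = 2508.8×1.1703 ≈ 2936 m/s.
Stage 2: m₀ = 27,250 kg, m_f = 27,250 − 20,500 = 6,750 kg; Δv = 369×9.8×ln(4.037) = 3616.2×1.3955 ≈ 5046 m/s.
Total Δv = 2936 + 5046 = 7982 m/s.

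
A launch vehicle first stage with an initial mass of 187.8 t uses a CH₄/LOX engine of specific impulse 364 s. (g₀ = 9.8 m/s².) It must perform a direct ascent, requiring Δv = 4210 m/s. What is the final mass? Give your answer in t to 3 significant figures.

v_e = Isp · g₀ = 364 × 9.8 = 3567.2 m/s.
By the Tsiolkovsky rocket equation, m₀/m_f = exp(Δv / v_e) = exp(4210 / 3567.2) = exp(1.1802) = 3.2550.
m_f = m₀ / 3.2550 = 187.8 / 3.2550 = 57.6959 t.

final mass ≈ 57.7 t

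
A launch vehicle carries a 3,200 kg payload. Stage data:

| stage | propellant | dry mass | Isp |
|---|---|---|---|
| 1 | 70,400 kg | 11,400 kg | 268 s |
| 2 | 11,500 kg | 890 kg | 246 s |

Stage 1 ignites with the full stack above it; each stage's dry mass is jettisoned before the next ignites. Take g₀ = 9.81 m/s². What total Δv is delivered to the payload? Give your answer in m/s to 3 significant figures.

Δv ≈ 6600 m/s

Ignition mass of stage 1 = 70,400+11,400 + 11,500+890 + 3,200 = 97,390 kg.
Stage 1: m₀ = 97,390 kg, m_f = 97,390 − 70,400 = 26,990 kg; Δv = 268×9.81×ln(3.608) = 2629.1×1.2833 ≈ 3374 m/s.
Stage 2: m₀ = 15,590 kg, m_f = 15,590 − 11,500 = 4,090 kg; Δv = 246×9.81×ln(3.812) = 2413.3×1.3381 ≈ 3229 m/s.
Total Δv = 3374 + 3229 = 6603 m/s.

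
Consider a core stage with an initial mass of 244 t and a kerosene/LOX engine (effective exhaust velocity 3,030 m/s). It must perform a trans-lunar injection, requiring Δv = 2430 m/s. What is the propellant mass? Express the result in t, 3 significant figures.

propellant mass ≈ 135 t

m₀/m_f = exp(Δv / v_e) = exp(2430 / 3030.0) = exp(0.8020) = 2.2300.
m_f = 244 / 2.2300 = 109.417 t, so propellant = m₀ − m_f = 244 − 109.417 = 134.583 t.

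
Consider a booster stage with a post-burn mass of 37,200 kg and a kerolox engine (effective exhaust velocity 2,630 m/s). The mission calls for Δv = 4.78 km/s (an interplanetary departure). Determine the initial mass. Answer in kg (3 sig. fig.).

m₀/m_f = exp(Δv / v_e) = exp(4780 / 2630.0) = exp(1.8175) = 6.1564.
m₀ = m_f × 6.1564 = 37,200 × 6.1564 = 229,018 kg.

initial mass ≈ 229000 kg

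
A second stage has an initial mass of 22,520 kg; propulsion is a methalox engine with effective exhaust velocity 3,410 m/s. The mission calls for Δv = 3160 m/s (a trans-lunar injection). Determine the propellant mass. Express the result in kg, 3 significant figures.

Rocket equation: m₀/m_f = exp(Δv / v_e) = exp(3160 / 3410.0) = exp(0.9267) = 2.5261.
m_f = 22,520 / 2.5261 = 8,914.93 kg, so propellant = m₀ − m_f = 22,520 − 8,914.93 = 13,605.07 kg.

propellant mass ≈ 13600 kg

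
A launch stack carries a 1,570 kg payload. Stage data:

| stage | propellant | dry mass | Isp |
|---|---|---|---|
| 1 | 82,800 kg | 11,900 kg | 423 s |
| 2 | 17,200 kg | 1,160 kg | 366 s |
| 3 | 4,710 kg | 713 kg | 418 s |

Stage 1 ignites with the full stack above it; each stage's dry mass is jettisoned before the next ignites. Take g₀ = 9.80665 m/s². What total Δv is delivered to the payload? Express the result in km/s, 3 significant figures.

Δv ≈ 13.5 km/s

Ignition mass of stage 1 = 82,800+11,900 + 17,200+1,160 + 4,710+713 + 1,570 = 120,053 kg.
Stage 1: m₀ = 120,053 kg, m_f = 120,053 − 82,800 = 37,253 kg; Δv = 423×9.80665×ln(3.223) = 4148.2×1.1702 ≈ 4854 m/s.
Stage 2: m₀ = 25,353 kg, m_f = 25,353 − 17,200 = 8,153 kg; Δv = 366×9.80665×ln(3.11) = 3589.2×1.1345 ≈ 4072 m/s.
Stage 3: m₀ = 6,993 kg, m_f = 6,993 − 4,710 = 2,283 kg; Δv = 418×9.80665×ln(3.063) = 4099.2×1.1194 ≈ 4589 m/s.
Total Δv = 4854 + 4072 + 4589 = 13515 m/s.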